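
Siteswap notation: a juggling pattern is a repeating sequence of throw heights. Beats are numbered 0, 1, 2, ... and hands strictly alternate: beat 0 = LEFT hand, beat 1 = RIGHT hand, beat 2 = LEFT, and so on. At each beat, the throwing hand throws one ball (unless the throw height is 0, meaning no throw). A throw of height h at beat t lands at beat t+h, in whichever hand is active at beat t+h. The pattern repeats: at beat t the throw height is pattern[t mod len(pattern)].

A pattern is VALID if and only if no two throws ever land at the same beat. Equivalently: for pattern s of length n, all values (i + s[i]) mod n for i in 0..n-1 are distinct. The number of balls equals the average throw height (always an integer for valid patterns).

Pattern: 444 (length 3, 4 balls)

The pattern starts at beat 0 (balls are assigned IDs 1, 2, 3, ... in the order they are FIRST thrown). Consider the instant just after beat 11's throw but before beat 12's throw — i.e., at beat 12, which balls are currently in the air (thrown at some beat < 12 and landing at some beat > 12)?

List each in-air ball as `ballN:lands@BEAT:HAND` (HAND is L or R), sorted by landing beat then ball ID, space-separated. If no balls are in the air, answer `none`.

Beat 0 (L): throw ball1 h=4 -> lands@4:L; in-air after throw: [b1@4:L]
Beat 1 (R): throw ball2 h=4 -> lands@5:R; in-air after throw: [b1@4:L b2@5:R]
Beat 2 (L): throw ball3 h=4 -> lands@6:L; in-air after throw: [b1@4:L b2@5:R b3@6:L]
Beat 3 (R): throw ball4 h=4 -> lands@7:R; in-air after throw: [b1@4:L b2@5:R b3@6:L b4@7:R]
Beat 4 (L): throw ball1 h=4 -> lands@8:L; in-air after throw: [b2@5:R b3@6:L b4@7:R b1@8:L]
Beat 5 (R): throw ball2 h=4 -> lands@9:R; in-air after throw: [b3@6:L b4@7:R b1@8:L b2@9:R]
Beat 6 (L): throw ball3 h=4 -> lands@10:L; in-air after throw: [b4@7:R b1@8:L b2@9:R b3@10:L]
Beat 7 (R): throw ball4 h=4 -> lands@11:R; in-air after throw: [b1@8:L b2@9:R b3@10:L b4@11:R]
Beat 8 (L): throw ball1 h=4 -> lands@12:L; in-air after throw: [b2@9:R b3@10:L b4@11:R b1@12:L]
Beat 9 (R): throw ball2 h=4 -> lands@13:R; in-air after throw: [b3@10:L b4@11:R b1@12:L b2@13:R]
Beat 10 (L): throw ball3 h=4 -> lands@14:L; in-air after throw: [b4@11:R b1@12:L b2@13:R b3@14:L]
Beat 11 (R): throw ball4 h=4 -> lands@15:R; in-air after throw: [b1@12:L b2@13:R b3@14:L b4@15:R]
Beat 12 (L): throw ball1 h=4 -> lands@16:L; in-air after throw: [b2@13:R b3@14:L b4@15:R b1@16:L]

Answer: ball2:lands@13:R ball3:lands@14:L ball4:lands@15:R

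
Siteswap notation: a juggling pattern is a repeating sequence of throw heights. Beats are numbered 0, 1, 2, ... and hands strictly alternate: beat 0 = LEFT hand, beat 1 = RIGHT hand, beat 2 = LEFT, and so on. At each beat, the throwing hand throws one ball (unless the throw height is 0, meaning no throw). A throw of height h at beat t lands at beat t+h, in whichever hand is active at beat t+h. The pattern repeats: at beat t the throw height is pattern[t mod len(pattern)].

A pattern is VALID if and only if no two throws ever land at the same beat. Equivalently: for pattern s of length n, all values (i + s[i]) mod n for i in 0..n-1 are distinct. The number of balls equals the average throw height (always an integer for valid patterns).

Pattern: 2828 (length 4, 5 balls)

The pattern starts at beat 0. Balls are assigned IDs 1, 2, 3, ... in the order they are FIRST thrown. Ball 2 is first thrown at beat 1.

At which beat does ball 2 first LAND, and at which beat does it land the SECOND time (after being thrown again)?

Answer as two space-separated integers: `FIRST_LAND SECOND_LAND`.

Beat 0 (L): throw ball1 h=2 -> lands@2:L; in-air after throw: [b1@2:L]
Beat 1 (R): throw ball2 h=8 -> lands@9:R; in-air after throw: [b1@2:L b2@9:R]
Beat 2 (L): throw ball1 h=2 -> lands@4:L; in-air after throw: [b1@4:L b2@9:R]
Beat 3 (R): throw ball3 h=8 -> lands@11:R; in-air after throw: [b1@4:L b2@9:R b3@11:R]
Beat 4 (L): throw ball1 h=2 -> lands@6:L; in-air after throw: [b1@6:L b2@9:R b3@11:R]
Beat 5 (R): throw ball4 h=8 -> lands@13:R; in-air after throw: [b1@6:L b2@9:R b3@11:R b4@13:R]
Beat 6 (L): throw ball1 h=2 -> lands@8:L; in-air after throw: [b1@8:L b2@9:R b3@11:R b4@13:R]
Beat 7 (R): throw ball5 h=8 -> lands@15:R; in-air after throw: [b1@8:L b2@9:R b3@11:R b4@13:R b5@15:R]
Beat 8 (L): throw ball1 h=2 -> lands@10:L; in-air after throw: [b2@9:R b1@10:L b3@11:R b4@13:R b5@15:R]
Beat 9 (R): throw ball2 h=8 -> lands@17:R; in-air after throw: [b1@10:L b3@11:R b4@13:R b5@15:R b2@17:R]
Beat 10 (L): throw ball1 h=2 -> lands@12:L; in-air after throw: [b3@11:R b1@12:L b4@13:R b5@15:R b2@17:R]
Beat 11 (R): throw ball3 h=8 -> lands@19:R; in-air after throw: [b1@12:L b4@13:R b5@15:R b2@17:R b3@19:R]
Beat 12 (L): throw ball1 h=2 -> lands@14:L; in-air after throw: [b4@13:R b1@14:L b5@15:R b2@17:R b3@19:R]
Beat 13 (R): throw ball4 h=8 -> lands@21:R; in-air after throw: [b1@14:L b5@15:R b2@17:R b3@19:R b4@21:R]
Beat 14 (L): throw ball1 h=2 -> lands@16:L; in-air after throw: [b5@15:R b1@16:L b2@17:R b3@19:R b4@21:R]
Beat 15 (R): throw ball5 h=8 -> lands@23:R; in-air after throw: [b1@16:L b2@17:R b3@19:R b4@21:R b5@23:R]
Beat 16 (L): throw ball1 h=2 -> lands@18:L; in-air after throw: [b2@17:R b1@18:L b3@19:R b4@21:R b5@23:R]
Beat 17 (R): throw ball2 h=8 -> lands@25:R; in-air after throw: [b1@18:L b3@19:R b4@21:R b5@23:R b2@25:R]
Ball 2: thrown@1 h=8 -> first land @9; rethrown@9 h=8 -> second land @17

Answer: 9 17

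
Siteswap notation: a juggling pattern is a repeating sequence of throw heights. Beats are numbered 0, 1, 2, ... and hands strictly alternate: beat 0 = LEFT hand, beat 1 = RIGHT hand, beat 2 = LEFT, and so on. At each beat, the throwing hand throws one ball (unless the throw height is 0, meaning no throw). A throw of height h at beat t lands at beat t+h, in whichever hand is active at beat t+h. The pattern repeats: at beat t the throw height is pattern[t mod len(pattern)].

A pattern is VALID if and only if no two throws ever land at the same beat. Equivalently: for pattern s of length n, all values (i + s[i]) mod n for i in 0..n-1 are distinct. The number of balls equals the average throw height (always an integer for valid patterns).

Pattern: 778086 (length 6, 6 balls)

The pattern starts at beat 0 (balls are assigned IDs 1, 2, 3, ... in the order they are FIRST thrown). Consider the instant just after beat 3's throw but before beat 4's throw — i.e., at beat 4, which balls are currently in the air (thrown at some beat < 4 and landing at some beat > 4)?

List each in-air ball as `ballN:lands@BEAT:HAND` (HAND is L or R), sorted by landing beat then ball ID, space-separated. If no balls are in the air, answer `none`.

Answer: ball1:lands@7:R ball2:lands@8:L ball3:lands@10:L

Derivation:
Beat 0 (L): throw ball1 h=7 -> lands@7:R; in-air after throw: [b1@7:R]
Beat 1 (R): throw ball2 h=7 -> lands@8:L; in-air after throw: [b1@7:R b2@8:L]
Beat 2 (L): throw ball3 h=8 -> lands@10:L; in-air after throw: [b1@7:R b2@8:L b3@10:L]
Beat 4 (L): throw ball4 h=8 -> lands@12:L; in-air after throw: [b1@7:R b2@8:L b3@10:L b4@12:L]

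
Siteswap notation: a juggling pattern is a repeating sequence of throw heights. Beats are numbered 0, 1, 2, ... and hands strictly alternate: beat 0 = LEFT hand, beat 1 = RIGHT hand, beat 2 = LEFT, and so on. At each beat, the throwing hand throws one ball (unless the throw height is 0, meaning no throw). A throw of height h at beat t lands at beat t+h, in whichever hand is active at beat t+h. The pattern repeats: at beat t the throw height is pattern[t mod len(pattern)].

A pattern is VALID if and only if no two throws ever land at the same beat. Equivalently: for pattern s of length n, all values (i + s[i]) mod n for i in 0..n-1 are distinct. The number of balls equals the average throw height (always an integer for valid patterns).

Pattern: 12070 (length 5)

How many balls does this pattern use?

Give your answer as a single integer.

Answer: 2

Derivation:
Pattern = [1, 2, 0, 7, 0], length n = 5
  position 0: throw height = 1, running sum = 1
  position 1: throw height = 2, running sum = 3
  position 2: throw height = 0, running sum = 3
  position 3: throw height = 7, running sum = 10
  position 4: throw height = 0, running sum = 10
Total sum = 10; balls = sum / n = 10 / 5 = 2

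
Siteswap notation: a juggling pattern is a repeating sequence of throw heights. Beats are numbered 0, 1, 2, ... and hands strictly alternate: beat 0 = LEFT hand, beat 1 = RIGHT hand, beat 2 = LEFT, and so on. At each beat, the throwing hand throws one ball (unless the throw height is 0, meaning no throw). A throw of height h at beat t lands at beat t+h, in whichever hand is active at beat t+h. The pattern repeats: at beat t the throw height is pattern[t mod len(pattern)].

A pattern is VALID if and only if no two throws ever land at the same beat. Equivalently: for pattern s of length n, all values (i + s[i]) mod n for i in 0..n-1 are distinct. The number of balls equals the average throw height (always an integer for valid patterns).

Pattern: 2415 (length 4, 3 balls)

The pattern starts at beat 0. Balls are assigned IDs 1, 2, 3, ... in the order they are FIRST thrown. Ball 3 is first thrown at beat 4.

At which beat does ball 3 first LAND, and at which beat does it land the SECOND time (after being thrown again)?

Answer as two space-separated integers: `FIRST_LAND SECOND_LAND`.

Beat 0 (L): throw ball1 h=2 -> lands@2:L; in-air after throw: [b1@2:L]
Beat 1 (R): throw ball2 h=4 -> lands@5:R; in-air after throw: [b1@2:L b2@5:R]
Beat 2 (L): throw ball1 h=1 -> lands@3:R; in-air after throw: [b1@3:R b2@5:R]
Beat 3 (R): throw ball1 h=5 -> lands@8:L; in-air after throw: [b2@5:R b1@8:L]
Beat 4 (L): throw ball3 h=2 -> lands@6:L; in-air after throw: [b2@5:R b3@6:L b1@8:L]
Beat 5 (R): throw ball2 h=4 -> lands@9:R; in-air after throw: [b3@6:L b1@8:L b2@9:R]
Beat 6 (L): throw ball3 h=1 -> lands@7:R; in-air after throw: [b3@7:R b1@8:L b2@9:R]
Beat 7 (R): throw ball3 h=5 -> lands@12:L; in-air after throw: [b1@8:L b2@9:R b3@12:L]
Ball 3: thrown@4 h=2 -> first land @6; rethrown@6 h=1 -> second land @7

Answer: 6 7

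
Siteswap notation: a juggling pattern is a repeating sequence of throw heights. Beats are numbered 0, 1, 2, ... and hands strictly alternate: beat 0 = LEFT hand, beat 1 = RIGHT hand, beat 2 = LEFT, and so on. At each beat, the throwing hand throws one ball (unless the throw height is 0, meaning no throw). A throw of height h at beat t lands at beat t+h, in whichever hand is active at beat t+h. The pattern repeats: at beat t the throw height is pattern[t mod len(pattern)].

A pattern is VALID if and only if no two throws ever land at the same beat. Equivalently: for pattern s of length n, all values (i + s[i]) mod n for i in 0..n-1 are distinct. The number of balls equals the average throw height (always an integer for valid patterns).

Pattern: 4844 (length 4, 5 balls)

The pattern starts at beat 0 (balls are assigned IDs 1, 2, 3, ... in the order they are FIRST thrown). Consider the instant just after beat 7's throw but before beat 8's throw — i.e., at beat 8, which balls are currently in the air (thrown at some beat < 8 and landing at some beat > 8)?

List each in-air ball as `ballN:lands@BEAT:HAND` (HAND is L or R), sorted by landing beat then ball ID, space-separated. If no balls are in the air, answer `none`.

Answer: ball2:lands@9:R ball3:lands@10:L ball4:lands@11:R ball5:lands@13:R

Derivation:
Beat 0 (L): throw ball1 h=4 -> lands@4:L; in-air after throw: [b1@4:L]
Beat 1 (R): throw ball2 h=8 -> lands@9:R; in-air after throw: [b1@4:L b2@9:R]
Beat 2 (L): throw ball3 h=4 -> lands@6:L; in-air after throw: [b1@4:L b3@6:L b2@9:R]
Beat 3 (R): throw ball4 h=4 -> lands@7:R; in-air after throw: [b1@4:L b3@6:L b4@7:R b2@9:R]
Beat 4 (L): throw ball1 h=4 -> lands@8:L; in-air after throw: [b3@6:L b4@7:R b1@8:L b2@9:R]
Beat 5 (R): throw ball5 h=8 -> lands@13:R; in-air after throw: [b3@6:L b4@7:R b1@8:L b2@9:R b5@13:R]
Beat 6 (L): throw ball3 h=4 -> lands@10:L; in-air after throw: [b4@7:R b1@8:L b2@9:R b3@10:L b5@13:R]
Beat 7 (R): throw ball4 h=4 -> lands@11:R; in-air after throw: [b1@8:L b2@9:R b3@10:L b4@11:R b5@13:R]
Beat 8 (L): throw ball1 h=4 -> lands@12:L; in-air after throw: [b2@9:R b3@10:L b4@11:R b1@12:L b5@13:R]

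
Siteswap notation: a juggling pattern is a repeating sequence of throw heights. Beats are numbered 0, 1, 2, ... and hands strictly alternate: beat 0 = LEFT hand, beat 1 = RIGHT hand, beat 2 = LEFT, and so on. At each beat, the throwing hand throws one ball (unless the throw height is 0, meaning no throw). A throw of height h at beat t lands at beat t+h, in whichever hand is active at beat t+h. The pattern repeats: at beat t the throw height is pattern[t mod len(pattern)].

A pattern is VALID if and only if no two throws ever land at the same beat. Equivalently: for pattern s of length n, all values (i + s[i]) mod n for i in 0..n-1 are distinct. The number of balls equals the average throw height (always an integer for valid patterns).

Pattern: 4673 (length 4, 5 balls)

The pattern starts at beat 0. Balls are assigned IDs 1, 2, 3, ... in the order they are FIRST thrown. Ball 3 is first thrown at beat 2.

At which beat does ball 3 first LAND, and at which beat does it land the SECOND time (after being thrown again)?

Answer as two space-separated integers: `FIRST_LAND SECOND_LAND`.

Beat 0 (L): throw ball1 h=4 -> lands@4:L; in-air after throw: [b1@4:L]
Beat 1 (R): throw ball2 h=6 -> lands@7:R; in-air after throw: [b1@4:L b2@7:R]
Beat 2 (L): throw ball3 h=7 -> lands@9:R; in-air after throw: [b1@4:L b2@7:R b3@9:R]
Beat 3 (R): throw ball4 h=3 -> lands@6:L; in-air after throw: [b1@4:L b4@6:L b2@7:R b3@9:R]
Beat 4 (L): throw ball1 h=4 -> lands@8:L; in-air after throw: [b4@6:L b2@7:R b1@8:L b3@9:R]
Beat 5 (R): throw ball5 h=6 -> lands@11:R; in-air after throw: [b4@6:L b2@7:R b1@8:L b3@9:R b5@11:R]
Beat 6 (L): throw ball4 h=7 -> lands@13:R; in-air after throw: [b2@7:R b1@8:L b3@9:R b5@11:R b4@13:R]
Beat 7 (R): throw ball2 h=3 -> lands@10:L; in-air after throw: [b1@8:L b3@9:R b2@10:L b5@11:R b4@13:R]
Beat 8 (L): throw ball1 h=4 -> lands@12:L; in-air after throw: [b3@9:R b2@10:L b5@11:R b1@12:L b4@13:R]
Beat 9 (R): throw ball3 h=6 -> lands@15:R; in-air after throw: [b2@10:L b5@11:R b1@12:L b4@13:R b3@15:R]
Beat 10 (L): throw ball2 h=7 -> lands@17:R; in-air after throw: [b5@11:R b1@12:L b4@13:R b3@15:R b2@17:R]
Beat 11 (R): throw ball5 h=3 -> lands@14:L; in-air after throw: [b1@12:L b4@13:R b5@14:L b3@15:R b2@17:R]
Beat 12 (L): throw ball1 h=4 -> lands@16:L; in-air after throw: [b4@13:R b5@14:L b3@15:R b1@16:L b2@17:R]
Ball 3: thrown@2 h=7 -> first land @9; rethrown@9 h=6 -> second land @15

Answer: 9 15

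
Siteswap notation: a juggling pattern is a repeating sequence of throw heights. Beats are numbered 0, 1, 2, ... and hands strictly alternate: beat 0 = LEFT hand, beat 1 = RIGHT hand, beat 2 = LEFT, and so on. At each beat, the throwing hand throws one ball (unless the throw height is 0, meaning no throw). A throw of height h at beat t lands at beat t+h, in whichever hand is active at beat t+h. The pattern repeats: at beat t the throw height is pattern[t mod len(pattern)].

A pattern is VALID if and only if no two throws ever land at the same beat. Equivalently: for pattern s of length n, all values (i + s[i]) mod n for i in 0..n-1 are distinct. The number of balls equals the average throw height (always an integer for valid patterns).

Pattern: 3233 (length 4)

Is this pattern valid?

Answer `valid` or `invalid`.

i=0: (i + s[i]) mod n = (0 + 3) mod 4 = 3
i=1: (i + s[i]) mod n = (1 + 2) mod 4 = 3
i=2: (i + s[i]) mod n = (2 + 3) mod 4 = 1
i=3: (i + s[i]) mod n = (3 + 3) mod 4 = 2
Residues: [3, 3, 1, 2], distinct: False

Answer: invalid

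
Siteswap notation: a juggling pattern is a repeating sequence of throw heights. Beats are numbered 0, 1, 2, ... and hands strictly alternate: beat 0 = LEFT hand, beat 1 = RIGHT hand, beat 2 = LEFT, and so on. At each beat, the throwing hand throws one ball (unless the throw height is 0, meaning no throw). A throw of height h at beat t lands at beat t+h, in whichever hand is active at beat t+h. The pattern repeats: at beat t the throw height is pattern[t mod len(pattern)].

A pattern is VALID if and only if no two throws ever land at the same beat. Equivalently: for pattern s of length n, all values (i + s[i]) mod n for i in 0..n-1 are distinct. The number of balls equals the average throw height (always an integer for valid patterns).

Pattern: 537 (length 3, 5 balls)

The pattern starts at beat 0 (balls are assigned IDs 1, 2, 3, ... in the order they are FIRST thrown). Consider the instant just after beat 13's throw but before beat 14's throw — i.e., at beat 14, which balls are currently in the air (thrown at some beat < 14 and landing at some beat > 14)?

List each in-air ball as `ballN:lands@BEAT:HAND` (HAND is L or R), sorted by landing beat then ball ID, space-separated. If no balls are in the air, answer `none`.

Answer: ball4:lands@15:R ball2:lands@16:L ball1:lands@17:R ball5:lands@18:L

Derivation:
Beat 0 (L): throw ball1 h=5 -> lands@5:R; in-air after throw: [b1@5:R]
Beat 1 (R): throw ball2 h=3 -> lands@4:L; in-air after throw: [b2@4:L b1@5:R]
Beat 2 (L): throw ball3 h=7 -> lands@9:R; in-air after throw: [b2@4:L b1@5:R b3@9:R]
Beat 3 (R): throw ball4 h=5 -> lands@8:L; in-air after throw: [b2@4:L b1@5:R b4@8:L b3@9:R]
Beat 4 (L): throw ball2 h=3 -> lands@7:R; in-air after throw: [b1@5:R b2@7:R b4@8:L b3@9:R]
Beat 5 (R): throw ball1 h=7 -> lands@12:L; in-air after throw: [b2@7:R b4@8:L b3@9:R b1@12:L]
Beat 6 (L): throw ball5 h=5 -> lands@11:R; in-air after throw: [b2@7:R b4@8:L b3@9:R b5@11:R b1@12:L]
Beat 7 (R): throw ball2 h=3 -> lands@10:L; in-air after throw: [b4@8:L b3@9:R b2@10:L b5@11:R b1@12:L]
Beat 8 (L): throw ball4 h=7 -> lands@15:R; in-air after throw: [b3@9:R b2@10:L b5@11:R b1@12:L b4@15:R]
Beat 9 (R): throw ball3 h=5 -> lands@14:L; in-air after throw: [b2@10:L b5@11:R b1@12:L b3@14:L b4@15:R]
Beat 10 (L): throw ball2 h=3 -> lands@13:R; in-air after throw: [b5@11:R b1@12:L b2@13:R b3@14:L b4@15:R]
Beat 11 (R): throw ball5 h=7 -> lands@18:L; in-air after throw: [b1@12:L b2@13:R b3@14:L b4@15:R b5@18:L]
Beat 12 (L): throw ball1 h=5 -> lands@17:R; in-air after throw: [b2@13:R b3@14:L b4@15:R b1@17:R b5@18:L]
Beat 13 (R): throw ball2 h=3 -> lands@16:L; in-air after throw: [b3@14:L b4@15:R b2@16:L b1@17:R b5@18:L]
Beat 14 (L): throw ball3 h=7 -> lands@21:R; in-air after throw: [b4@15:R b2@16:L b1@17:R b5@18:L b3@21:R]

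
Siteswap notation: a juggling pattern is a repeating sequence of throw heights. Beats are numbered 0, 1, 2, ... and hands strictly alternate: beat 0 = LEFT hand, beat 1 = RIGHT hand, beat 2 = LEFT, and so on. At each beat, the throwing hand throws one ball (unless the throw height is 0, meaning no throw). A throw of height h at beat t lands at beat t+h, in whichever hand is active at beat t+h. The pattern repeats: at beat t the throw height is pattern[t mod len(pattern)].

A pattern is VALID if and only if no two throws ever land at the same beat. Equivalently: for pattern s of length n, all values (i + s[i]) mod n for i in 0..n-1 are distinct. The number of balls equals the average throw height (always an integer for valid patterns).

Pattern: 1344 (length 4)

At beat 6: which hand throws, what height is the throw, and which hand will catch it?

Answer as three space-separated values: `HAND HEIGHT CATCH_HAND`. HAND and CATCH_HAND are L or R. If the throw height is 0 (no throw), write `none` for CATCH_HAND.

Beat 6: 6 mod 2 = 0, so hand = L
Throw height = pattern[6 mod 4] = pattern[2] = 4
Lands at beat 6+4=10, 10 mod 2 = 0, so catch hand = L

Answer: L 4 L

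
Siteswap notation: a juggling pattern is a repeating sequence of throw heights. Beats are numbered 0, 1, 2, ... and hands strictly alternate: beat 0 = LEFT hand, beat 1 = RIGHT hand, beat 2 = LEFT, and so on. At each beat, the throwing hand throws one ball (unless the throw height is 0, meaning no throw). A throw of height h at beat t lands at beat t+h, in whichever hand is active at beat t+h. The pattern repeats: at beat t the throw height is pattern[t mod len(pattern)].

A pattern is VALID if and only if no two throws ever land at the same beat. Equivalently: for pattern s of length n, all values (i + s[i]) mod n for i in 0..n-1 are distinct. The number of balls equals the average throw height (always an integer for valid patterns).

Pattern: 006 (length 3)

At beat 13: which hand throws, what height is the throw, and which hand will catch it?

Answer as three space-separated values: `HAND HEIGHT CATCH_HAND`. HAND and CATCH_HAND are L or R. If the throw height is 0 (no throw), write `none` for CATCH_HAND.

Beat 13: 13 mod 2 = 1, so hand = R
Throw height = pattern[13 mod 3] = pattern[1] = 0

Answer: R 0 none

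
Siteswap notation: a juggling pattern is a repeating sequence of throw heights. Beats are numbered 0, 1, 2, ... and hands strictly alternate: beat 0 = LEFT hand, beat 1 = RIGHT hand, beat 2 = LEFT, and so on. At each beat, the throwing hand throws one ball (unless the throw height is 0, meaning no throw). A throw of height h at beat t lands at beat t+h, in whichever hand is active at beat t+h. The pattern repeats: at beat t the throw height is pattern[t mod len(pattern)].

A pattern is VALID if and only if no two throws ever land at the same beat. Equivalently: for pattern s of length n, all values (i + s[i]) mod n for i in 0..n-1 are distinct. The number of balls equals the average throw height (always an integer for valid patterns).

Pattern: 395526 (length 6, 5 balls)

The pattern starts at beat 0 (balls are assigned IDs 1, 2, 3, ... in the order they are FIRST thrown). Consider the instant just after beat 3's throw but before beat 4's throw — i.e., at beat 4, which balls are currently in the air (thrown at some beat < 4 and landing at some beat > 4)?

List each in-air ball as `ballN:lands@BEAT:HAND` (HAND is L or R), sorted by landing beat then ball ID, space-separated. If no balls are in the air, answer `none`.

Answer: ball3:lands@7:R ball1:lands@8:L ball2:lands@10:L

Derivation:
Beat 0 (L): throw ball1 h=3 -> lands@3:R; in-air after throw: [b1@3:R]
Beat 1 (R): throw ball2 h=9 -> lands@10:L; in-air after throw: [b1@3:R b2@10:L]
Beat 2 (L): throw ball3 h=5 -> lands@7:R; in-air after throw: [b1@3:R b3@7:R b2@10:L]
Beat 3 (R): throw ball1 h=5 -> lands@8:L; in-air after throw: [b3@7:R b1@8:L b2@10:L]
Beat 4 (L): throw ball4 h=2 -> lands@6:L; in-air after throw: [b4@6:L b3@7:R b1@8:L b2@10:L]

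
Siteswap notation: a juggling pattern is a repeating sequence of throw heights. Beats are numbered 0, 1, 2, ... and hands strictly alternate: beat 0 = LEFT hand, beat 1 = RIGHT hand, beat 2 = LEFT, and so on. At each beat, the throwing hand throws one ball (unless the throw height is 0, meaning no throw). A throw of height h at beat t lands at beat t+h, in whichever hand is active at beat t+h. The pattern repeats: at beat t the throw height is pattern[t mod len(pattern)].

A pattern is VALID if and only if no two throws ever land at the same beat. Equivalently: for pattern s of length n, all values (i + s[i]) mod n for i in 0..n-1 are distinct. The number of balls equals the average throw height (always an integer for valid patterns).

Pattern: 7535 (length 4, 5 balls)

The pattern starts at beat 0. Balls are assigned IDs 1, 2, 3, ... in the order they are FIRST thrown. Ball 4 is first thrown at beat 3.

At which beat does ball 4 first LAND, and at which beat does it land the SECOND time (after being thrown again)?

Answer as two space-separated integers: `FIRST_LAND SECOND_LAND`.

Beat 0 (L): throw ball1 h=7 -> lands@7:R; in-air after throw: [b1@7:R]
Beat 1 (R): throw ball2 h=5 -> lands@6:L; in-air after throw: [b2@6:L b1@7:R]
Beat 2 (L): throw ball3 h=3 -> lands@5:R; in-air after throw: [b3@5:R b2@6:L b1@7:R]
Beat 3 (R): throw ball4 h=5 -> lands@8:L; in-air after throw: [b3@5:R b2@6:L b1@7:R b4@8:L]
Beat 4 (L): throw ball5 h=7 -> lands@11:R; in-air after throw: [b3@5:R b2@6:L b1@7:R b4@8:L b5@11:R]
Beat 5 (R): throw ball3 h=5 -> lands@10:L; in-air after throw: [b2@6:L b1@7:R b4@8:L b3@10:L b5@11:R]
Beat 6 (L): throw ball2 h=3 -> lands@9:R; in-air after throw: [b1@7:R b4@8:L b2@9:R b3@10:L b5@11:R]
Beat 7 (R): throw ball1 h=5 -> lands@12:L; in-air after throw: [b4@8:L b2@9:R b3@10:L b5@11:R b1@12:L]
Beat 8 (L): throw ball4 h=7 -> lands@15:R; in-air after throw: [b2@9:R b3@10:L b5@11:R b1@12:L b4@15:R]
Beat 9 (R): throw ball2 h=5 -> lands@14:L; in-air after throw: [b3@10:L b5@11:R b1@12:L b2@14:L b4@15:R]
Beat 10 (L): throw ball3 h=3 -> lands@13:R; in-air after throw: [b5@11:R b1@12:L b3@13:R b2@14:L b4@15:R]
Beat 11 (R): throw ball5 h=5 -> lands@16:L; in-air after throw: [b1@12:L b3@13:R b2@14:L b4@15:R b5@16:L]
Beat 12 (L): throw ball1 h=7 -> lands@19:R; in-air after throw: [b3@13:R b2@14:L b4@15:R b5@16:L b1@19:R]
Beat 13 (R): throw ball3 h=5 -> lands@18:L; in-air after throw: [b2@14:L b4@15:R b5@16:L b3@18:L b1@19:R]
Beat 14 (L): throw ball2 h=3 -> lands@17:R; in-air after throw: [b4@15:R b5@16:L b2@17:R b3@18:L b1@19:R]
Beat 15 (R): throw ball4 h=5 -> lands@20:L; in-air after throw: [b5@16:L b2@17:R b3@18:L b1@19:R b4@20:L]
Ball 4: thrown@3 h=5 -> first land @8; rethrown@8 h=7 -> second land @15

Answer: 8 15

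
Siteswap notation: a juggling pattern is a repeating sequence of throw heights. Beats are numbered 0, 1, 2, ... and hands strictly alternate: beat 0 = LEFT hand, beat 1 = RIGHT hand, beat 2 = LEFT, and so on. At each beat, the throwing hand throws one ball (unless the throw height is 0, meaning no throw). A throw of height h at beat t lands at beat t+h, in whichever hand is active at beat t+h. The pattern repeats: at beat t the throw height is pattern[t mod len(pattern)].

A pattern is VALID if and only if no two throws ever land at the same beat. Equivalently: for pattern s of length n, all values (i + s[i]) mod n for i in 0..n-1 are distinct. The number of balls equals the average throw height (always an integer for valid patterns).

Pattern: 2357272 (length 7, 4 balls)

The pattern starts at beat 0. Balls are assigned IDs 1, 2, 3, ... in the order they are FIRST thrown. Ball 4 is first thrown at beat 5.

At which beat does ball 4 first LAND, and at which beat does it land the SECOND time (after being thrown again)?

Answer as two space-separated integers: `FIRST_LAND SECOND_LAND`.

Beat 0 (L): throw ball1 h=2 -> lands@2:L; in-air after throw: [b1@2:L]
Beat 1 (R): throw ball2 h=3 -> lands@4:L; in-air after throw: [b1@2:L b2@4:L]
Beat 2 (L): throw ball1 h=5 -> lands@7:R; in-air after throw: [b2@4:L b1@7:R]
Beat 3 (R): throw ball3 h=7 -> lands@10:L; in-air after throw: [b2@4:L b1@7:R b3@10:L]
Beat 4 (L): throw ball2 h=2 -> lands@6:L; in-air after throw: [b2@6:L b1@7:R b3@10:L]
Beat 5 (R): throw ball4 h=7 -> lands@12:L; in-air after throw: [b2@6:L b1@7:R b3@10:L b4@12:L]
Beat 6 (L): throw ball2 h=2 -> lands@8:L; in-air after throw: [b1@7:R b2@8:L b3@10:L b4@12:L]
Beat 7 (R): throw ball1 h=2 -> lands@9:R; in-air after throw: [b2@8:L b1@9:R b3@10:L b4@12:L]
Beat 8 (L): throw ball2 h=3 -> lands@11:R; in-air after throw: [b1@9:R b3@10:L b2@11:R b4@12:L]
Beat 9 (R): throw ball1 h=5 -> lands@14:L; in-air after throw: [b3@10:L b2@11:R b4@12:L b1@14:L]
Beat 10 (L): throw ball3 h=7 -> lands@17:R; in-air after throw: [b2@11:R b4@12:L b1@14:L b3@17:R]
Beat 11 (R): throw ball2 h=2 -> lands@13:R; in-air after throw: [b4@12:L b2@13:R b1@14:L b3@17:R]
Beat 12 (L): throw ball4 h=7 -> lands@19:R; in-air after throw: [b2@13:R b1@14:L b3@17:R b4@19:R]
Beat 13 (R): throw ball2 h=2 -> lands@15:R; in-air after throw: [b1@14:L b2@15:R b3@17:R b4@19:R]
Beat 14 (L): throw ball1 h=2 -> lands@16:L; in-air after throw: [b2@15:R b1@16:L b3@17:R b4@19:R]
Beat 15 (R): throw ball2 h=3 -> lands@18:L; in-air after throw: [b1@16:L b3@17:R b2@18:L b4@19:R]
Beat 16 (L): throw ball1 h=5 -> lands@21:R; in-air after throw: [b3@17:R b2@18:L b4@19:R b1@21:R]
Beat 17 (R): throw ball3 h=7 -> lands@24:L; in-air after throw: [b2@18:L b4@19:R b1@21:R b3@24:L]
Ball 4: thrown@5 h=7 -> first land @12; rethrown@12 h=7 -> second land @19

Answer: 12 19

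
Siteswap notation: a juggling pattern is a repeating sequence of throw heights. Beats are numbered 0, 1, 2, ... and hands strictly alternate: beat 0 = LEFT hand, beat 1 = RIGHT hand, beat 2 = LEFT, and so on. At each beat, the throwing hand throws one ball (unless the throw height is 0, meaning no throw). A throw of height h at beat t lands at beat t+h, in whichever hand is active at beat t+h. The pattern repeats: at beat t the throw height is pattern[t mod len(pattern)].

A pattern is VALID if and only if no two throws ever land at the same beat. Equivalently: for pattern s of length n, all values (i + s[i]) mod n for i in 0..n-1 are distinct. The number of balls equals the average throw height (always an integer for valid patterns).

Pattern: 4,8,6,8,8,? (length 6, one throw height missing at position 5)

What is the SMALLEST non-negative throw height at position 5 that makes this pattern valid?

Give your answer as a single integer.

i=0: (0 + 4) mod 6 = 4
i=1: (1 + 8) mod 6 = 3
i=2: (2 + 6) mod 6 = 2
i=3: (3 + 8) mod 6 = 5
i=4: (4 + 8) mod 6 = 0
i=5: s[i]=? (unknown)
Known residues: [0, 2, 3, 4, 5]; need a permutation of 0..5, so missing residue r = 1
Need (5 + s) mod 6 = 1; smallest s = (1 - 5) mod 6 = 2

Answer: 2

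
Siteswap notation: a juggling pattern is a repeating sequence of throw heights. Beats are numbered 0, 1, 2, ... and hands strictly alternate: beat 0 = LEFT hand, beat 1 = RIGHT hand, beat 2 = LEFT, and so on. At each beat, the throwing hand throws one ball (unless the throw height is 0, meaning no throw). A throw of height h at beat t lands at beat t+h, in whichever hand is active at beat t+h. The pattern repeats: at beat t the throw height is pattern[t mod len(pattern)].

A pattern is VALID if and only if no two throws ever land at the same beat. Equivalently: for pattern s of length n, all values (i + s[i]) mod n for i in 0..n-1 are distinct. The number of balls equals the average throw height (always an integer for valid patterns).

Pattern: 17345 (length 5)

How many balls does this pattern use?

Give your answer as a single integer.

Answer: 4

Derivation:
Pattern = [1, 7, 3, 4, 5], length n = 5
  position 0: throw height = 1, running sum = 1
  position 1: throw height = 7, running sum = 8
  position 2: throw height = 3, running sum = 11
  position 3: throw height = 4, running sum = 15
  position 4: throw height = 5, running sum = 20
Total sum = 20; balls = sum / n = 20 / 5 = 4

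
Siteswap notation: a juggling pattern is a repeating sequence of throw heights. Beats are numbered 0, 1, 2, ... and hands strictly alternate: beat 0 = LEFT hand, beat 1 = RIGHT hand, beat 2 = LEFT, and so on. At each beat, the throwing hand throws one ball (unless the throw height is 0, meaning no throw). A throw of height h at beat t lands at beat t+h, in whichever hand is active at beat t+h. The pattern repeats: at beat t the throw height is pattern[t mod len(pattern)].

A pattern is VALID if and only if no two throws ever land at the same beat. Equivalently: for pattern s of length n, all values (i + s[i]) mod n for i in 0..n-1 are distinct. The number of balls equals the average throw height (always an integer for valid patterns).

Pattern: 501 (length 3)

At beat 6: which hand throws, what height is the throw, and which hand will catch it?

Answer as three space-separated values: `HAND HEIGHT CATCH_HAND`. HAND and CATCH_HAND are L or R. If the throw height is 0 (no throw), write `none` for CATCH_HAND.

Beat 6: 6 mod 2 = 0, so hand = L
Throw height = pattern[6 mod 3] = pattern[0] = 5
Lands at beat 6+5=11, 11 mod 2 = 1, so catch hand = R

Answer: L 5 R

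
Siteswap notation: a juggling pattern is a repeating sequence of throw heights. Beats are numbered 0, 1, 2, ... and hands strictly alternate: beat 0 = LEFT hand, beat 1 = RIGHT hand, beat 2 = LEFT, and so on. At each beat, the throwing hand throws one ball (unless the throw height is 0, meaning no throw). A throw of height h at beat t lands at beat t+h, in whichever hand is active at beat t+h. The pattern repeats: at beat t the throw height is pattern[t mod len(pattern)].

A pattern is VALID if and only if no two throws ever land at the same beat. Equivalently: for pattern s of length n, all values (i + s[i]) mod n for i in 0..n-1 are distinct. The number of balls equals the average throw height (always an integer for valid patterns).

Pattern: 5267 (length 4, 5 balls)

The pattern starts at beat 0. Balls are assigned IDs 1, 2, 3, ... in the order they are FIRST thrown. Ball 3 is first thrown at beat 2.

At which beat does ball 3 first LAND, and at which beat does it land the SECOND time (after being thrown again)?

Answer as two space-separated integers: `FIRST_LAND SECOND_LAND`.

Beat 0 (L): throw ball1 h=5 -> lands@5:R; in-air after throw: [b1@5:R]
Beat 1 (R): throw ball2 h=2 -> lands@3:R; in-air after throw: [b2@3:R b1@5:R]
Beat 2 (L): throw ball3 h=6 -> lands@8:L; in-air after throw: [b2@3:R b1@5:R b3@8:L]
Beat 3 (R): throw ball2 h=7 -> lands@10:L; in-air after throw: [b1@5:R b3@8:L b2@10:L]
Beat 4 (L): throw ball4 h=5 -> lands@9:R; in-air after throw: [b1@5:R b3@8:L b4@9:R b2@10:L]
Beat 5 (R): throw ball1 h=2 -> lands@7:R; in-air after throw: [b1@7:R b3@8:L b4@9:R b2@10:L]
Beat 6 (L): throw ball5 h=6 -> lands@12:L; in-air after throw: [b1@7:R b3@8:L b4@9:R b2@10:L b5@12:L]
Beat 7 (R): throw ball1 h=7 -> lands@14:L; in-air after throw: [b3@8:L b4@9:R b2@10:L b5@12:L b1@14:L]
Beat 8 (L): throw ball3 h=5 -> lands@13:R; in-air after throw: [b4@9:R b2@10:L b5@12:L b3@13:R b1@14:L]
Beat 9 (R): throw ball4 h=2 -> lands@11:R; in-air after throw: [b2@10:L b4@11:R b5@12:L b3@13:R b1@14:L]
Beat 10 (L): throw ball2 h=6 -> lands@16:L; in-air after throw: [b4@11:R b5@12:L b3@13:R b1@14:L b2@16:L]
Beat 11 (R): throw ball4 h=7 -> lands@18:L; in-air after throw: [b5@12:L b3@13:R b1@14:L b2@16:L b4@18:L]
Beat 12 (L): throw ball5 h=5 -> lands@17:R; in-air after throw: [b3@13:R b1@14:L b2@16:L b5@17:R b4@18:L]
Beat 13 (R): throw ball3 h=2 -> lands@15:R; in-air after throw: [b1@14:L b3@15:R b2@16:L b5@17:R b4@18:L]
Ball 3: thrown@2 h=6 -> first land @8; rethrown@8 h=5 -> second land @13

Answer: 8 13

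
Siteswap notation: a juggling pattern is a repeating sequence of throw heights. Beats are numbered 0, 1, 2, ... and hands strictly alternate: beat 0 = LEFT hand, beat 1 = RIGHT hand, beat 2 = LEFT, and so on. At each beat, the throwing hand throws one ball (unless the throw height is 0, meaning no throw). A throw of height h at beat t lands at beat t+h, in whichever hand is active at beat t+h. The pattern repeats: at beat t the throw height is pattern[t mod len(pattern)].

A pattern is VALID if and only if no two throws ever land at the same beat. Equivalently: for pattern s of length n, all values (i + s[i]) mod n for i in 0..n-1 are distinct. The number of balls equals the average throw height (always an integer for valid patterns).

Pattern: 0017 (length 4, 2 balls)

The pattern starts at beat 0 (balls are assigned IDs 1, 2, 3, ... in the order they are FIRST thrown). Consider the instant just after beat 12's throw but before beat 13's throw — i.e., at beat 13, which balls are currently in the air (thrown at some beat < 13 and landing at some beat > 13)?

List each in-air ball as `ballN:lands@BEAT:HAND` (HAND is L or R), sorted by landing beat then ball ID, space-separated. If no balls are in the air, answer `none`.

Beat 2 (L): throw ball1 h=1 -> lands@3:R; in-air after throw: [b1@3:R]
Beat 3 (R): throw ball1 h=7 -> lands@10:L; in-air after throw: [b1@10:L]
Beat 6 (L): throw ball2 h=1 -> lands@7:R; in-air after throw: [b2@7:R b1@10:L]
Beat 7 (R): throw ball2 h=7 -> lands@14:L; in-air after throw: [b1@10:L b2@14:L]
Beat 10 (L): throw ball1 h=1 -> lands@11:R; in-air after throw: [b1@11:R b2@14:L]
Beat 11 (R): throw ball1 h=7 -> lands@18:L; in-air after throw: [b2@14:L b1@18:L]

Answer: ball2:lands@14:L ball1:lands@18:L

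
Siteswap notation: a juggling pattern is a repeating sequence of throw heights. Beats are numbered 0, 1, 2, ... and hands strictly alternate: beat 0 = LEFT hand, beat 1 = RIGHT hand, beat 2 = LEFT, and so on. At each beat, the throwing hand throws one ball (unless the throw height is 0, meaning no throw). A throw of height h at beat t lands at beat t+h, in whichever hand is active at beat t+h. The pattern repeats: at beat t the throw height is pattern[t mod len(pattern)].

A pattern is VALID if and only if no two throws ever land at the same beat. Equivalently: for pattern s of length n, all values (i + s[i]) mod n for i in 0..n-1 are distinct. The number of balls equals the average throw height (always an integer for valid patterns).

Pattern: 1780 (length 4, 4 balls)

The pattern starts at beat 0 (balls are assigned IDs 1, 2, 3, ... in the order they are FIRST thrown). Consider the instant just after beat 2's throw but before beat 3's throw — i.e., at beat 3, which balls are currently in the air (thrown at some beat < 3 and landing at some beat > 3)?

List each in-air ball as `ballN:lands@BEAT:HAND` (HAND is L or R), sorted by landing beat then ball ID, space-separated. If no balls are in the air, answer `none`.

Beat 0 (L): throw ball1 h=1 -> lands@1:R; in-air after throw: [b1@1:R]
Beat 1 (R): throw ball1 h=7 -> lands@8:L; in-air after throw: [b1@8:L]
Beat 2 (L): throw ball2 h=8 -> lands@10:L; in-air after throw: [b1@8:L b2@10:L]

Answer: ball1:lands@8:L ball2:lands@10:L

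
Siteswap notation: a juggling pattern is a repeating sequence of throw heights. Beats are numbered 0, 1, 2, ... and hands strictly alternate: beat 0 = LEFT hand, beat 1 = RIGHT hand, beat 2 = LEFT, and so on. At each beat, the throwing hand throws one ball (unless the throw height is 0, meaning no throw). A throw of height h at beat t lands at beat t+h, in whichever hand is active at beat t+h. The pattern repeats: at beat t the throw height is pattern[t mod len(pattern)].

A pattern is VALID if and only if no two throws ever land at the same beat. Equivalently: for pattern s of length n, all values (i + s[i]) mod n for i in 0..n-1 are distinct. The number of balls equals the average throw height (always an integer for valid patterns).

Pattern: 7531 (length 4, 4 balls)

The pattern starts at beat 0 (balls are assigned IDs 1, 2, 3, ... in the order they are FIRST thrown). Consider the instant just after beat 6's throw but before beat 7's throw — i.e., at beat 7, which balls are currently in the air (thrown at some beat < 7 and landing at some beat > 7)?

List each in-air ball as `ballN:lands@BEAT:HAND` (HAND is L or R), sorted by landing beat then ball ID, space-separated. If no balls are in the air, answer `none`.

Beat 0 (L): throw ball1 h=7 -> lands@7:R; in-air after throw: [b1@7:R]
Beat 1 (R): throw ball2 h=5 -> lands@6:L; in-air after throw: [b2@6:L b1@7:R]
Beat 2 (L): throw ball3 h=3 -> lands@5:R; in-air after throw: [b3@5:R b2@6:L b1@7:R]
Beat 3 (R): throw ball4 h=1 -> lands@4:L; in-air after throw: [b4@4:L b3@5:R b2@6:L b1@7:R]
Beat 4 (L): throw ball4 h=7 -> lands@11:R; in-air after throw: [b3@5:R b2@6:L b1@7:R b4@11:R]
Beat 5 (R): throw ball3 h=5 -> lands@10:L; in-air after throw: [b2@6:L b1@7:R b3@10:L b4@11:R]
Beat 6 (L): throw ball2 h=3 -> lands@9:R; in-air after throw: [b1@7:R b2@9:R b3@10:L b4@11:R]
Beat 7 (R): throw ball1 h=1 -> lands@8:L; in-air after throw: [b1@8:L b2@9:R b3@10:L b4@11:R]

Answer: ball2:lands@9:R ball3:lands@10:L ball4:lands@11:R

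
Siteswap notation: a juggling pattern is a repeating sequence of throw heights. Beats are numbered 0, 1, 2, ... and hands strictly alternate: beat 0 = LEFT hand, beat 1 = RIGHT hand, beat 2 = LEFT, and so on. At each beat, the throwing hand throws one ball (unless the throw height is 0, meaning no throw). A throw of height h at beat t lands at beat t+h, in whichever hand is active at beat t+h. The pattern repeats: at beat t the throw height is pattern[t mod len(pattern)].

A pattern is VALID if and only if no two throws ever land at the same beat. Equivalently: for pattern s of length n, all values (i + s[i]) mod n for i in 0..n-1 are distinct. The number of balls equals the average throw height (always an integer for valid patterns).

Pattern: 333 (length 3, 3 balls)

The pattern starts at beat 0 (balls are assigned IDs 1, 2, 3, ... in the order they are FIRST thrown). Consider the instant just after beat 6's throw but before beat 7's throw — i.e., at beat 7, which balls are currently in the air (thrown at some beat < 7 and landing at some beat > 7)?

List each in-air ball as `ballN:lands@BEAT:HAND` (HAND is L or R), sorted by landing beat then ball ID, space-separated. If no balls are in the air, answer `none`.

Answer: ball3:lands@8:L ball1:lands@9:R

Derivation:
Beat 0 (L): throw ball1 h=3 -> lands@3:R; in-air after throw: [b1@3:R]
Beat 1 (R): throw ball2 h=3 -> lands@4:L; in-air after throw: [b1@3:R b2@4:L]
Beat 2 (L): throw ball3 h=3 -> lands@5:R; in-air after throw: [b1@3:R b2@4:L b3@5:R]
Beat 3 (R): throw ball1 h=3 -> lands@6:L; in-air after throw: [b2@4:L b3@5:R b1@6:L]
Beat 4 (L): throw ball2 h=3 -> lands@7:R; in-air after throw: [b3@5:R b1@6:L b2@7:R]
Beat 5 (R): throw ball3 h=3 -> lands@8:L; in-air after throw: [b1@6:L b2@7:R b3@8:L]
Beat 6 (L): throw ball1 h=3 -> lands@9:R; in-air after throw: [b2@7:R b3@8:L b1@9:R]
Beat 7 (R): throw ball2 h=3 -> lands@10:L; in-air after throw: [b3@8:L b1@9:R b2@10:L]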